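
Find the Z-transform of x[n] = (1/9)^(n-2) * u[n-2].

Time-shifting property: if X(z) = Z{x[n]}, then Z{x[n-d]} = z^(-d) * X(z)
X(z) = z/(z - 1/9) for x[n] = (1/9)^n * u[n]
Z{x[n-2]} = z^(-2) * z/(z - 1/9) = z^(-1)/(z - 1/9)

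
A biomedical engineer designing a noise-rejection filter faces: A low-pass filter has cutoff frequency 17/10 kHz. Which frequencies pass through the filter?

A low-pass filter passes all frequencies below the cutoff frequency 17/10 kHz and attenuates higher frequencies.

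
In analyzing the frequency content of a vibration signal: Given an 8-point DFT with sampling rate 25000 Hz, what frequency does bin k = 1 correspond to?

The frequency of DFT bin k is: f_k = k * f_s / N
f_1 = 1 * 25000 / 8 = 3125 Hz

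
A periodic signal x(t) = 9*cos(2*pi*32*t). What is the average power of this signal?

Average power of A*cos(wt) is A^2/2.
P = 9^2 / 2 = 81/2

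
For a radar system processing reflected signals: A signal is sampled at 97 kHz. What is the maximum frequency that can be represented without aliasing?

The maximum frequency that can be represented without aliasing
is the Nyquist frequency: f_max = f_s / 2 = 97 kHz / 2 = 97/2 kHz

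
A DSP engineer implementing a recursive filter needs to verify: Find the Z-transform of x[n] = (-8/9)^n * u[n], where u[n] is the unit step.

The Z-transform of a^n * u[n] is z/(z-a) for |z| > |a|.
Here a = -8/9, so X(z) = z/(z - (-8/9)) = 9z/(9z + 8)
ROC: |z| > 8/9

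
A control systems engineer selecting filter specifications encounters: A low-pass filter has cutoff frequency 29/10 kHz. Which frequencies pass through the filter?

A low-pass filter passes all frequencies below the cutoff frequency 29/10 kHz and attenuates higher frequencies.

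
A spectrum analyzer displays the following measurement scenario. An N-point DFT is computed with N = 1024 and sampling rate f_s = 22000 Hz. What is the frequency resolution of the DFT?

DFT frequency resolution = f_s / N
= 22000 / 1024 = 1375/64 Hz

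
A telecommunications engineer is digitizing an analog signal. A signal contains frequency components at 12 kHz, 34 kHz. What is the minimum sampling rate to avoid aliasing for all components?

The highest frequency component is f_max = 34 kHz.
Nyquist rate = 2 * f_max = 2 * 34 kHz = 68 kHz.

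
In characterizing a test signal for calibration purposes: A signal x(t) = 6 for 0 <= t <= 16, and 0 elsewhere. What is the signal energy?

Energy = integral of |x(t)|^2 dt over the signal duration
= 6^2 * 16 = 36 * 16 = 576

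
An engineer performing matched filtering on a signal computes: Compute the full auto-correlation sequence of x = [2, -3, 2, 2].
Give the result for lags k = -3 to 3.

r_xx[k] = sum_m x[m]*x[m+k], indexed from 0, for k = -3 to 3:
  r_xx[-3] = x[3]*x[0] = 4
  r_xx[-2] = x[2]*x[0] + x[3]*x[1] = -2
  r_xx[-1] = x[1]*x[0] + x[2]*x[1] + x[3]*x[2] = -8
  r_xx[0] = x[0]*x[0] + x[1]*x[1] + x[2]*x[2] + x[3]*x[3] = 21
  r_xx[1] = x[0]*x[1] + x[1]*x[2] + x[2]*x[3] = -8
  r_xx[2] = x[0]*x[2] + x[1]*x[3] = -2
  r_xx[3] = x[0]*x[3] = 4
r_xx = [4, -2, -8, 21, -8, -2, 4]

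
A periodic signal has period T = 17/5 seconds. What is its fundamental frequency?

The fundamental frequency is the reciprocal of the period.
f = 1/T = 1/(17/5) = 5/17 Hz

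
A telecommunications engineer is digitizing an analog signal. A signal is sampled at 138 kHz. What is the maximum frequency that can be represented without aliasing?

The maximum frequency that can be represented without aliasing
is the Nyquist frequency: f_max = f_s / 2 = 138 kHz / 2 = 69 kHz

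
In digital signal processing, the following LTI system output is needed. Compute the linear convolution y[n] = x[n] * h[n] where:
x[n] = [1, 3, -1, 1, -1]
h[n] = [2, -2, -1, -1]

y[n] = sum_k x[k]*h[n-k]. Output length = len(x) + len(h) - 1 = 5 + 4 - 1 = 8.
y[0] = 1*2 = 2
y[1] = 3*2 + 1*-2 = 4
y[2] = -1*2 + 3*-2 + 1*-1 = -9
y[3] = 1*2 + -1*-2 + 3*-1 + 1*-1 = 0
y[4] = -1*2 + 1*-2 + -1*-1 + 3*-1 = -6
y[5] = -1*-2 + 1*-1 + -1*-1 = 2
y[6] = -1*-1 + 1*-1 = 0
y[7] = -1*-1 = 1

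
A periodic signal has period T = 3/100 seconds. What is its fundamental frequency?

The fundamental frequency is the reciprocal of the period.
f = 1/T = 1/(3/100) = 100/3 Hz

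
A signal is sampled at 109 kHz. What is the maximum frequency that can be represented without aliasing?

The maximum frequency that can be represented without aliasing
is the Nyquist frequency: f_max = f_s / 2 = 109 kHz / 2 = 109/2 kHz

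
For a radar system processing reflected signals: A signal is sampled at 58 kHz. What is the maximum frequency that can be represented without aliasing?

The maximum frequency that can be represented without aliasing
is the Nyquist frequency: f_max = f_s / 2 = 58 kHz / 2 = 29 kHz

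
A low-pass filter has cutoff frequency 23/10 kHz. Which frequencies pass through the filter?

A low-pass filter passes all frequencies below the cutoff frequency 23/10 kHz and attenuates higher frequencies.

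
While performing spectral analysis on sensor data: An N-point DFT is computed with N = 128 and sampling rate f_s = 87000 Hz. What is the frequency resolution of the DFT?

DFT frequency resolution = f_s / N
= 87000 / 128 = 10875/16 Hz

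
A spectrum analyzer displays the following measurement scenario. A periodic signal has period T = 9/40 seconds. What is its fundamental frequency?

The fundamental frequency is the reciprocal of the period.
f = 1/T = 1/(9/40) = 40/9 Hz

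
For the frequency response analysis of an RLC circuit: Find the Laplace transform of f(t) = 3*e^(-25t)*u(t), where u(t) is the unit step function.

Standard Laplace transform pair:
e^(-at)*u(t) <-> 1/(s+a)
With a = 25: L{3*e^(-25t)*u(t)} = 3/(s+25), ROC: Re(s) > -25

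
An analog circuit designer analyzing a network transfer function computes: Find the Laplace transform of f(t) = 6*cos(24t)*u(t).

Standard pair: cos(wt)*u(t) <-> s/(s^2+w^2)
With w = 24: L{6*cos(24t)*u(t)} = 6s/(s^2+576)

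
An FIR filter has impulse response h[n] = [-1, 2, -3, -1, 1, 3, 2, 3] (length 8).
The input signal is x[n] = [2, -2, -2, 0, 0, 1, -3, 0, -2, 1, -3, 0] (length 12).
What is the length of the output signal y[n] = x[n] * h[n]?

For linear convolution, the output length is:
len(y) = len(x) + len(h) - 1 = 12 + 8 - 1 = 19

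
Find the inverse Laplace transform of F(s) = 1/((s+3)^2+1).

Standard pair: w/((s+a)^2+w^2) <-> e^(-at)*sin(wt)*u(t)
With a=3, w=1: f(t) = e^(-3t)*sin(t)*u(t)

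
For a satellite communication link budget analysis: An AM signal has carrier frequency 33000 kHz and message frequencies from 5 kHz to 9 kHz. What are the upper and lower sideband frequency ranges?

Upper sideband (USB) = fc + [fm_low, fm_high] = 33000 + [5, 9] = [33005, 33009] kHz
Lower sideband (LSB) = fc - [fm_high, fm_low] = 33000 - [9, 5] = [32991, 32995] kHz
Total occupied spectrum: 32991 kHz to 33009 kHz (plus carrier at 33000 kHz)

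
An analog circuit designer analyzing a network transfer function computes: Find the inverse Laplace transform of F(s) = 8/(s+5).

Standard pair: k/(s+a) <-> k*e^(-at)*u(t)
With k=8, a=5: f(t) = 8*e^(-5t)*u(t)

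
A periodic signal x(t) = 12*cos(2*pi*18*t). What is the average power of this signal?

Average power of A*cos(wt) is A^2/2.
P = 12^2 / 2 = 144/2 = 72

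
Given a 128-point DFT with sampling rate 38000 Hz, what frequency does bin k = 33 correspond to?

The frequency of DFT bin k is: f_k = k * f_s / N
f_33 = 33 * 38000 / 128 = 78375/8 Hz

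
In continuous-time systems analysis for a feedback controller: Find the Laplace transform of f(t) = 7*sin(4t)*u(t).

Standard pair: sin(wt)*u(t) <-> w/(s^2+w^2)
With w = 4: L{7*sin(4t)*u(t)} = 28/(s^2+16)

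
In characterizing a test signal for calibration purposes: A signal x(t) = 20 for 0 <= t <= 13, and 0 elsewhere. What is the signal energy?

Energy = integral of |x(t)|^2 dt over the signal duration
= 20^2 * 13 = 400 * 13 = 5200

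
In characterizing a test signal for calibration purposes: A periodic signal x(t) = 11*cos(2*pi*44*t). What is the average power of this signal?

Average power of A*cos(wt) is A^2/2.
P = 11^2 / 2 = 121/2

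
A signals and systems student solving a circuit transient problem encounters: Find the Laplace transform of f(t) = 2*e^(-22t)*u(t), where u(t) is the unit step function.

Standard Laplace transform pair:
e^(-at)*u(t) <-> 1/(s+a)
With a = 22: L{2*e^(-22t)*u(t)} = 2/(s+22), ROC: Re(s) > -22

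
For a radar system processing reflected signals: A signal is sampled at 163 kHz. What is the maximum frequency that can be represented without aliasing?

The maximum frequency that can be represented without aliasing
is the Nyquist frequency: f_max = f_s / 2 = 163 kHz / 2 = 163/2 kHz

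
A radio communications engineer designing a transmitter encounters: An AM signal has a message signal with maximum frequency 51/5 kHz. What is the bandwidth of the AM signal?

In AM (double-sideband), the bandwidth is twice the message frequency.
BW = 2 * f_m = 2 * 51/5 kHz = 102/5 kHz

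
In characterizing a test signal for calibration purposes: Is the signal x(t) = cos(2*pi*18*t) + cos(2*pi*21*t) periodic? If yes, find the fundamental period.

f1 = 18 Hz, f2 = 21 Hz
Period T1 = 1/18, T2 = 1/21
Ratio T1/T2 = 21/18, which is rational.
The signal is periodic with fundamental period T = 1/GCD(18,21) = 1/3 s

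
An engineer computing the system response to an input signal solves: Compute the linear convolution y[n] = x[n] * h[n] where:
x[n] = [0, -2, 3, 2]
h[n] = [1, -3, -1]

y[n] = sum_k x[k]*h[n-k]. Output length = len(x) + len(h) - 1 = 4 + 3 - 1 = 6.
y[0] = 0*1 = 0
y[1] = -2*1 + 0*-3 = -2
y[2] = 3*1 + -2*-3 + 0*-1 = 9
y[3] = 2*1 + 3*-3 + -2*-1 = -5
y[4] = 2*-3 + 3*-1 = -9
y[5] = 2*-1 = -2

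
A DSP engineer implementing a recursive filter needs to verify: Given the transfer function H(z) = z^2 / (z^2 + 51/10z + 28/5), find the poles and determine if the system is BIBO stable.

Poles are roots of the denominator: z^2 + 51/10z + 28/5 = 0.
Quadratic formula: z = [-(51/10) +/- sqrt((51/10)^2 - 4*(28/5))] / 2
Discriminant = 2601/100 - 112/5 = 361/100; sqrt = 19/10.
z = (-51/10 +/- 19/10) / 2 => z = -8/5 or z = -7/2.
|p1| = 8/5, |p2| = 7/2.
For BIBO stability, all poles must lie inside the unit circle (|p| < 1).
System is UNSTABLE since at least one |p| >= 1.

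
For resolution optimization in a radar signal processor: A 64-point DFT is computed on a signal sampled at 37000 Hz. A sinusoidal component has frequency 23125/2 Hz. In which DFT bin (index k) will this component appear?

DFT frequency resolution = f_s/N = 37000/64 = 4625/8 Hz
Bin index k = f_signal / resolution = 23125/2 / 4625/8 = 20
The signal frequency 23125/2 Hz falls in DFT bin k = 20.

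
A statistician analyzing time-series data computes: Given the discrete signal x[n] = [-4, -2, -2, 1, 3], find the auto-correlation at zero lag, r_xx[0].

The auto-correlation at zero lag r_xx[0] equals the signal energy.
r_xx[0] = sum of x[n]^2 = (-4)^2 + (-2)^2 + (-2)^2 + 1^2 + 3^2
= 16 + 4 + 4 + 1 + 9 = 34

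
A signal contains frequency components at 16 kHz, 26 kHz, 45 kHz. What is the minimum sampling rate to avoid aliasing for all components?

The highest frequency component is f_max = 45 kHz.
Nyquist rate = 2 * f_max = 2 * 45 kHz = 90 kHz.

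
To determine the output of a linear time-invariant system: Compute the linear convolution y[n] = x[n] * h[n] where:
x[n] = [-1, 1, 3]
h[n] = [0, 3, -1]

y[n] = sum_k x[k]*h[n-k]. Output length = len(x) + len(h) - 1 = 3 + 3 - 1 = 5.
y[0] = -1*0 = 0
y[1] = 1*0 + -1*3 = -3
y[2] = 3*0 + 1*3 + -1*-1 = 4
y[3] = 3*3 + 1*-1 = 8
y[4] = 3*-1 = -3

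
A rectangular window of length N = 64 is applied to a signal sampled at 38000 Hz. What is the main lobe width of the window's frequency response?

For a rectangular window of length N,
the main lobe width in frequency is 2*f_s/N.
= 2*38000/64 = 2375/2 Hz
This determines the minimum frequency separation for resolving two sinusoids.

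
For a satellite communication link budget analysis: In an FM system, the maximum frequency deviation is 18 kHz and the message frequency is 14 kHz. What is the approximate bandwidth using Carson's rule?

Carson's rule: BW = 2*(delta_f + f_m)
= 2*(18 + 14) kHz = 64 kHz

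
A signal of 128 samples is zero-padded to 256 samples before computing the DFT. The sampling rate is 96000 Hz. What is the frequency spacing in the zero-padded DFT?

Original DFT: N = 128, resolution = f_s/N = 96000/128 = 750 Hz
Zero-padded DFT: N = 256, resolution = f_s/N = 96000/256 = 375 Hz
Zero-padding interpolates the spectrum (finer frequency grid)
but does NOT improve the true spectral resolution (ability to resolve close frequencies).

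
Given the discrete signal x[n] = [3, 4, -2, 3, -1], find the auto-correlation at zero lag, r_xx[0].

The auto-correlation at zero lag r_xx[0] equals the signal energy.
r_xx[0] = sum of x[n]^2 = 3^2 + 4^2 + (-2)^2 + 3^2 + (-1)^2
= 9 + 16 + 4 + 9 + 1 = 39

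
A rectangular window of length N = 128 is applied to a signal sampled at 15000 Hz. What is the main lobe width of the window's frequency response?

For a rectangular window of length N,
the main lobe width in frequency is 2*f_s/N.
= 2*15000/128 = 1875/8 Hz
This determines the minimum frequency separation for resolving two sinusoids.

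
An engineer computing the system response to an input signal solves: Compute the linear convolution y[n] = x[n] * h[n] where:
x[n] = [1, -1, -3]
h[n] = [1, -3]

y[n] = sum_k x[k]*h[n-k]. Output length = len(x) + len(h) - 1 = 3 + 2 - 1 = 4.
y[0] = 1*1 = 1
y[1] = -1*1 + 1*-3 = -4
y[2] = -3*1 + -1*-3 = 0
y[3] = -3*-3 = 9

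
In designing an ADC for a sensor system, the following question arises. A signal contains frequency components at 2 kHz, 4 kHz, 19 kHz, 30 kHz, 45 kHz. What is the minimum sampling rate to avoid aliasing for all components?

The highest frequency component is f_max = 45 kHz.
Nyquist rate = 2 * f_max = 2 * 45 kHz = 90 kHz.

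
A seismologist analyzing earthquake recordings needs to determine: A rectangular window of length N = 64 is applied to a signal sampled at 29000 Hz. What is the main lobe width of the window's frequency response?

For a rectangular window of length N,
the main lobe width in frequency is 2*f_s/N.
= 2*29000/64 = 3625/4 Hz
This determines the minimum frequency separation for resolving two sinusoids.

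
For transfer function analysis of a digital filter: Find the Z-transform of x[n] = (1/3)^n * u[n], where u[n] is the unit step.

The Z-transform of a^n * u[n] is z/(z-a) for |z| > |a|.
Here a = 1/3, so X(z) = z/(z - (1/3)) = 3z/(3z - 1)
ROC: |z| > 1/3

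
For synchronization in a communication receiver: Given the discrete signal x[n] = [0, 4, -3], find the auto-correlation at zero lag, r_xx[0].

The auto-correlation at zero lag r_xx[0] equals the signal energy.
r_xx[0] = sum of x[n]^2 = 0^2 + 4^2 + (-3)^2
= 0 + 16 + 9 = 25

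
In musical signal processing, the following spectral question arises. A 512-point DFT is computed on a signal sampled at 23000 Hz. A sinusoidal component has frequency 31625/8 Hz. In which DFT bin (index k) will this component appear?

DFT frequency resolution = f_s/N = 23000/512 = 2875/64 Hz
Bin index k = f_signal / resolution = 31625/8 / 2875/64 = 88
The signal frequency 31625/8 Hz falls in DFT bin k = 88.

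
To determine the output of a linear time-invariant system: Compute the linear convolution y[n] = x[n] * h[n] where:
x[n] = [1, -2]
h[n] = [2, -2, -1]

y[n] = sum_k x[k]*h[n-k]. Output length = len(x) + len(h) - 1 = 2 + 3 - 1 = 4.
y[0] = 1*2 = 2
y[1] = -2*2 + 1*-2 = -6
y[2] = -2*-2 + 1*-1 = 3
y[3] = -2*-1 = 2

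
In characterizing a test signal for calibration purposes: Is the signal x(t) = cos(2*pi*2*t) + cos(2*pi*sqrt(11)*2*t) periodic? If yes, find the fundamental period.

f1 = 2 Hz, f2 = 2*sqrt(11) Hz
Ratio f2/f1 = sqrt(11), which is irrational.
Since the frequency ratio is irrational, no common period exists.
The signal is not periodic.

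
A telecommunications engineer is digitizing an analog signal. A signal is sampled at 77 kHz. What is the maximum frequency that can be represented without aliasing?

The maximum frequency that can be represented without aliasing
is the Nyquist frequency: f_max = f_s / 2 = 77 kHz / 2 = 77/2 kHz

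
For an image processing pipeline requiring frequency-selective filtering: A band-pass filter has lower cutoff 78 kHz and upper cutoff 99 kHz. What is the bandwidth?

Bandwidth = f_high - f_low
= 99 kHz - 78 kHz = 21 kHz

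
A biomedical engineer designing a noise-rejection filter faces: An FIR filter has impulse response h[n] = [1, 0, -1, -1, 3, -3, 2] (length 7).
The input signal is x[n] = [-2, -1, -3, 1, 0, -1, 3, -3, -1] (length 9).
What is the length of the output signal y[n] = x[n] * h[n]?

For linear convolution, the output length is:
len(y) = len(x) + len(h) - 1 = 9 + 7 - 1 = 15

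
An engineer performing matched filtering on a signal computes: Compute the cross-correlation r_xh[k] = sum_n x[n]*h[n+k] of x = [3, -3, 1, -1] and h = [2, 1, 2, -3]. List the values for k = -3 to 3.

Both sequences indexed from 0 and zero outside their support.
Lags with overlap: k = -3 to 3.
  r_xh[-3] = x[3]*h[0] = -2
  r_xh[-2] = x[2]*h[0] + x[3]*h[1] = 1
  r_xh[-1] = x[1]*h[0] + x[2]*h[1] + x[3]*h[2] = -7
  r_xh[0] = x[0]*h[0] + x[1]*h[1] + x[2]*h[2] + x[3]*h[3] = 8
  r_xh[1] = x[0]*h[1] + x[1]*h[2] + x[2]*h[3] = -6
  r_xh[2] = x[0]*h[2] + x[1]*h[3] = 15
  r_xh[3] = x[0]*h[3] = -9
r_xh = [-2, 1, -7, 8, -6, 15, -9] (for k = -3, ..., 3)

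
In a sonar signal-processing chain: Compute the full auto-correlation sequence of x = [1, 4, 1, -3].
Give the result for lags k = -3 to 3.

r_xx[k] = sum_m x[m]*x[m+k], indexed from 0, for k = -3 to 3:
  r_xx[-3] = x[3]*x[0] = -3
  r_xx[-2] = x[2]*x[0] + x[3]*x[1] = -11
  r_xx[-1] = x[1]*x[0] + x[2]*x[1] + x[3]*x[2] = 5
  r_xx[0] = x[0]*x[0] + x[1]*x[1] + x[2]*x[2] + x[3]*x[3] = 27
  r_xx[1] = x[0]*x[1] + x[1]*x[2] + x[2]*x[3] = 5
  r_xx[2] = x[0]*x[2] + x[1]*x[3] = -11
  r_xx[3] = x[0]*x[3] = -3
r_xx = [-3, -11, 5, 27, 5, -11, -3]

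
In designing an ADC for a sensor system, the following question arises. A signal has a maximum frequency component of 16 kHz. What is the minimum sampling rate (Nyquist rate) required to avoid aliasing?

By the Nyquist-Shannon sampling theorem,
the minimum sampling rate (Nyquist rate) must be at least 2 * f_max.
Nyquist rate = 2 * 16 kHz = 32 kHz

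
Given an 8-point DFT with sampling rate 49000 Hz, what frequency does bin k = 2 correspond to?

The frequency of DFT bin k is: f_k = k * f_s / N
f_2 = 2 * 49000 / 8 = 12250 Hz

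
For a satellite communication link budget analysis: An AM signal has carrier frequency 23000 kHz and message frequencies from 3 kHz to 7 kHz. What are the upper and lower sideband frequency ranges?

Upper sideband (USB) = fc + [fm_low, fm_high] = 23000 + [3, 7] = [23003, 23007] kHz
Lower sideband (LSB) = fc - [fm_high, fm_low] = 23000 - [7, 3] = [22993, 22997] kHz
Total occupied spectrum: 22993 kHz to 23007 kHz (plus carrier at 23000 kHz)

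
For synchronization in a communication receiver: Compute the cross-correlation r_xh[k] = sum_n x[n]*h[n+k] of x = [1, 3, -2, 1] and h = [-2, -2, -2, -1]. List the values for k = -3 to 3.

Both sequences indexed from 0 and zero outside their support.
Lags with overlap: k = -3 to 3.
  r_xh[-3] = x[3]*h[0] = -2
  r_xh[-2] = x[2]*h[0] + x[3]*h[1] = 2
  r_xh[-1] = x[1]*h[0] + x[2]*h[1] + x[3]*h[2] = -4
  r_xh[0] = x[0]*h[0] + x[1]*h[1] + x[2]*h[2] + x[3]*h[3] = -5
  r_xh[1] = x[0]*h[1] + x[1]*h[2] + x[2]*h[3] = -6
  r_xh[2] = x[0]*h[2] + x[1]*h[3] = -5
  r_xh[3] = x[0]*h[3] = -1
r_xh = [-2, 2, -4, -5, -6, -5, -1] (for k = -3, ..., 3)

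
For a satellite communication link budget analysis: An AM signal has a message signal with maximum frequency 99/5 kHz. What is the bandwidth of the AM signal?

In AM (double-sideband), the bandwidth is twice the message frequency.
BW = 2 * f_m = 2 * 99/5 kHz = 198/5 kHz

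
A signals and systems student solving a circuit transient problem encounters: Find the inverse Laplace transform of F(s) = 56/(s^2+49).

Standard pair: w/(s^2+w^2) <-> sin(wt)*u(t)
Recognize w^2 = 49, so w = 7; numerator 56 = 8*7.
f(t) = 8*sin(7t)*u(t)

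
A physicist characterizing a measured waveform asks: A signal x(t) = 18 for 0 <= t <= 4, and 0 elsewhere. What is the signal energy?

Energy = integral of |x(t)|^2 dt over the signal duration
= 18^2 * 4 = 324 * 4 = 1296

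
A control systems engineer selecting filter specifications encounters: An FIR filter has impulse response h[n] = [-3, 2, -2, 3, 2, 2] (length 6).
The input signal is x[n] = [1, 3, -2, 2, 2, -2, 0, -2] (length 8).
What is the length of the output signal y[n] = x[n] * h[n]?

For linear convolution, the output length is:
len(y) = len(x) + len(h) - 1 = 8 + 6 - 1 = 13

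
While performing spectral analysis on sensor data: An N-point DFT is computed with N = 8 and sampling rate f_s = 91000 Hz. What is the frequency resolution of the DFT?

DFT frequency resolution = f_s / N
= 91000 / 8 = 11375 Hz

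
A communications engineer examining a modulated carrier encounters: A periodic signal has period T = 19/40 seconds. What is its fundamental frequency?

The fundamental frequency is the reciprocal of the period.
f = 1/T = 1/(19/40) = 40/19 Hz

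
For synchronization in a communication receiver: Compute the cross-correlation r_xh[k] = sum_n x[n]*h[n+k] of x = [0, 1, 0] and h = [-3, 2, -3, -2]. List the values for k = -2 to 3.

Both sequences indexed from 0 and zero outside their support.
Lags with overlap: k = -2 to 3.
  r_xh[-2] = x[2]*h[0] = 0
  r_xh[-1] = x[1]*h[0] + x[2]*h[1] = -3
  r_xh[0] = x[0]*h[0] + x[1]*h[1] + x[2]*h[2] = 2
  r_xh[1] = x[0]*h[1] + x[1]*h[2] + x[2]*h[3] = -3
  r_xh[2] = x[0]*h[2] + x[1]*h[3] = -2
  r_xh[3] = x[0]*h[3] = 0
r_xh = [0, -3, 2, -3, -2, 0] (for k = -2, ..., 3)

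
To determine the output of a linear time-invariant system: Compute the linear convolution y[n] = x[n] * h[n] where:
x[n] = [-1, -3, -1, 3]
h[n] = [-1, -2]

y[n] = sum_k x[k]*h[n-k]. Output length = len(x) + len(h) - 1 = 4 + 2 - 1 = 5.
y[0] = -1*-1 = 1
y[1] = -3*-1 + -1*-2 = 5
y[2] = -1*-1 + -3*-2 = 7
y[3] = 3*-1 + -1*-2 = -1
y[4] = 3*-2 = -6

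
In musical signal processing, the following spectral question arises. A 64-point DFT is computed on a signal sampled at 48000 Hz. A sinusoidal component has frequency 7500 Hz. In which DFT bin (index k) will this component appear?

DFT frequency resolution = f_s/N = 48000/64 = 750 Hz
Bin index k = f_signal / resolution = 7500 / 750 = 10
The signal frequency 7500 Hz falls in DFT bin k = 10.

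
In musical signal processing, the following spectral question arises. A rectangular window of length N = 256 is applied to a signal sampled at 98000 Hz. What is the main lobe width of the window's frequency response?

For a rectangular window of length N,
the main lobe width in frequency is 2*f_s/N.
= 2*98000/256 = 6125/8 Hz
This determines the minimum frequency separation for resolving two sinusoids.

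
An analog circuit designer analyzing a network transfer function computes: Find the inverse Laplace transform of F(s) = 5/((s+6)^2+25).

Standard pair: w/((s+a)^2+w^2) <-> e^(-at)*sin(wt)*u(t)
With a=6, w=5: f(t) = e^(-6t)*sin(5t)*u(t)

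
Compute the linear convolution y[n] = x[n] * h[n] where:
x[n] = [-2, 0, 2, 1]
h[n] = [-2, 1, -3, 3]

y[n] = sum_k x[k]*h[n-k]. Output length = len(x) + len(h) - 1 = 4 + 4 - 1 = 7.
y[0] = -2*-2 = 4
y[1] = 0*-2 + -2*1 = -2
y[2] = 2*-2 + 0*1 + -2*-3 = 2
y[3] = 1*-2 + 2*1 + 0*-3 + -2*3 = -6
y[4] = 1*1 + 2*-3 + 0*3 = -5
y[5] = 1*-3 + 2*3 = 3
y[6] = 1*3 = 3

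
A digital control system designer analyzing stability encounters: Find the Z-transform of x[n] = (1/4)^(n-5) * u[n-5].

Time-shifting property: if X(z) = Z{x[n]}, then Z{x[n-d]} = z^(-d) * X(z)
X(z) = z/(z - 1/4) for x[n] = (1/4)^n * u[n]
Z{x[n-5]} = z^(-5) * z/(z - 1/4) = z^(-4)/(z - 1/4)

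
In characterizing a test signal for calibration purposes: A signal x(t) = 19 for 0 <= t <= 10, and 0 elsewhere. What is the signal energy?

Energy = integral of |x(t)|^2 dt over the signal duration
= 19^2 * 10 = 361 * 10 = 3610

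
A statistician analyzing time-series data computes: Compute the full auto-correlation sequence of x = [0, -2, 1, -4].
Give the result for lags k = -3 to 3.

r_xx[k] = sum_m x[m]*x[m+k], indexed from 0, for k = -3 to 3:
  r_xx[-3] = x[3]*x[0] = 0
  r_xx[-2] = x[2]*x[0] + x[3]*x[1] = 8
  r_xx[-1] = x[1]*x[0] + x[2]*x[1] + x[3]*x[2] = -6
  r_xx[0] = x[0]*x[0] + x[1]*x[1] + x[2]*x[2] + x[3]*x[3] = 21
  r_xx[1] = x[0]*x[1] + x[1]*x[2] + x[2]*x[3] = -6
  r_xx[2] = x[0]*x[2] + x[1]*x[3] = 8
  r_xx[3] = x[0]*x[3] = 0
r_xx = [0, 8, -6, 21, -6, 8, 0]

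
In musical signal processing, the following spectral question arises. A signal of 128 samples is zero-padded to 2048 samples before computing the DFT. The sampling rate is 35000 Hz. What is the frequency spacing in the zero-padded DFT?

Original DFT: N = 128, resolution = f_s/N = 35000/128 = 4375/16 Hz
Zero-padded DFT: N = 2048, resolution = f_s/N = 35000/2048 = 4375/256 Hz
Zero-padding interpolates the spectrum (finer frequency grid)
but does NOT improve the true spectral resolution (ability to resolve close frequencies).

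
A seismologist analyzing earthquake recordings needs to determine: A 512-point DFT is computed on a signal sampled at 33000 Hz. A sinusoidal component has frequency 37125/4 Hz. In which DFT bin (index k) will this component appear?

DFT frequency resolution = f_s/N = 33000/512 = 4125/64 Hz
Bin index k = f_signal / resolution = 37125/4 / 4125/64 = 144
The signal frequency 37125/4 Hz falls in DFT bin k = 144.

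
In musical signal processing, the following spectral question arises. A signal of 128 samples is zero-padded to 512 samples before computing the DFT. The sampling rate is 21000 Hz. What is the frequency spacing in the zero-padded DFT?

Original DFT: N = 128, resolution = f_s/N = 21000/128 = 2625/16 Hz
Zero-padded DFT: N = 512, resolution = f_s/N = 21000/512 = 2625/64 Hz
Zero-padding interpolates the spectrum (finer frequency grid)
but does NOT improve the true spectral resolution (ability to resolve close frequencies).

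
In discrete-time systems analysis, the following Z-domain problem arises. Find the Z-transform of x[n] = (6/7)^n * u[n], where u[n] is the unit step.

The Z-transform of a^n * u[n] is z/(z-a) for |z| > |a|.
Here a = 6/7, so X(z) = z/(z - (6/7)) = 7z/(7z - 6)
ROC: |z| > 6/7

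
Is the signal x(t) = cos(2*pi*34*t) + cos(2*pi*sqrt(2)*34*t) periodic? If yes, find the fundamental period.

f1 = 34 Hz, f2 = 34*sqrt(2) Hz
Ratio f2/f1 = sqrt(2), which is irrational.
Since the frequency ratio is irrational, no common period exists.
The signal is not periodic.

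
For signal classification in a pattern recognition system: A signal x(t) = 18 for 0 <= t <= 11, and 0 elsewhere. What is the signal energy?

Energy = integral of |x(t)|^2 dt over the signal duration
= 18^2 * 11 = 324 * 11 = 3564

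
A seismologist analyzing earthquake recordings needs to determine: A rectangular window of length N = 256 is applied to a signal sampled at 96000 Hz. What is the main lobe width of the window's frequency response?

For a rectangular window of length N,
the main lobe width in frequency is 2*f_s/N.
= 2*96000/256 = 750 Hz
This determines the minimum frequency separation for resolving two sinusoids.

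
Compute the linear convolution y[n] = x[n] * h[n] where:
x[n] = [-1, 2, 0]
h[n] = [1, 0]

y[n] = sum_k x[k]*h[n-k]. Output length = len(x) + len(h) - 1 = 3 + 2 - 1 = 4.
y[0] = -1*1 = -1
y[1] = 2*1 + -1*0 = 2
y[2] = 0*1 + 2*0 = 0
y[3] = 0*0 = 0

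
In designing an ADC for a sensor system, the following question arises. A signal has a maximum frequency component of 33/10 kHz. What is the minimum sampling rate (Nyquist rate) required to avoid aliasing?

By the Nyquist-Shannon sampling theorem,
the minimum sampling rate (Nyquist rate) must be at least 2 * f_max.
Nyquist rate = 2 * 33/10 kHz = 33/5 kHz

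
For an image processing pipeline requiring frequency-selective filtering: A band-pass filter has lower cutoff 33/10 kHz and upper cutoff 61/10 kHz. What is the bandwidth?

Bandwidth = f_high - f_low
= 61/10 kHz - 33/10 kHz = 14/5 kHz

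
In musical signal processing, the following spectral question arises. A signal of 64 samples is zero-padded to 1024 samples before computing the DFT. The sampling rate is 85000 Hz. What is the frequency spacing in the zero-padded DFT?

Original DFT: N = 64, resolution = f_s/N = 85000/64 = 10625/8 Hz
Zero-padded DFT: N = 1024, resolution = f_s/N = 85000/1024 = 10625/128 Hz
Zero-padding interpolates the spectrum (finer frequency grid)
but does NOT improve the true spectral resolution (ability to resolve close frequencies).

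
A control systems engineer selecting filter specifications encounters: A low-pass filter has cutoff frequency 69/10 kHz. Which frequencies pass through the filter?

A low-pass filter passes all frequencies below the cutoff frequency 69/10 kHz and attenuates higher frequencies.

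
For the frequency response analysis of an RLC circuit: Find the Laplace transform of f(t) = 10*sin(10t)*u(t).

Standard pair: sin(wt)*u(t) <-> w/(s^2+w^2)
With w = 10: L{10*sin(10t)*u(t)} = 100/(s^2+100)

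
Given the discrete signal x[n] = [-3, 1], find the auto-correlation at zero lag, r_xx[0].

The auto-correlation at zero lag r_xx[0] equals the signal energy.
r_xx[0] = sum of x[n]^2 = (-3)^2 + 1^2
= 9 + 1 = 10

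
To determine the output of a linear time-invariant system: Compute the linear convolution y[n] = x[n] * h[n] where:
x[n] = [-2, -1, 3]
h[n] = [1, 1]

y[n] = sum_k x[k]*h[n-k]. Output length = len(x) + len(h) - 1 = 3 + 2 - 1 = 4.
y[0] = -2*1 = -2
y[1] = -1*1 + -2*1 = -3
y[2] = 3*1 + -1*1 = 2
y[3] = 3*1 = 3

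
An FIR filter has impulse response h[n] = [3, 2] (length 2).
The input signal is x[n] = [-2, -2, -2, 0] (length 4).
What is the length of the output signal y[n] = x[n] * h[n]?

For linear convolution, the output length is:
len(y) = len(x) + len(h) - 1 = 4 + 2 - 1 = 5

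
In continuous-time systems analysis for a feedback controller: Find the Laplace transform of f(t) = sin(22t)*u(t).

Standard pair: sin(wt)*u(t) <-> w/(s^2+w^2)
With w = 22: L{sin(22t)*u(t)} = 22/(s^2+484)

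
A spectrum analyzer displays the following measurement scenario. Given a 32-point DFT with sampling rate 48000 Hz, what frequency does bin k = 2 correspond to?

The frequency of DFT bin k is: f_k = k * f_s / N
f_2 = 2 * 48000 / 32 = 3000 Hz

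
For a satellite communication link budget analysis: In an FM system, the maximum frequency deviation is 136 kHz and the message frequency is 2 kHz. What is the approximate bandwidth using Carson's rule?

Carson's rule: BW = 2*(delta_f + f_m)
= 2*(136 + 2) kHz = 276 kHz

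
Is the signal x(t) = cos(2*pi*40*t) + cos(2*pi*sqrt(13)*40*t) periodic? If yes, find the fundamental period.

f1 = 40 Hz, f2 = 40*sqrt(13) Hz
Ratio f2/f1 = sqrt(13), which is irrational.
Since the frequency ratio is irrational, no common period exists.
The signal is not periodic.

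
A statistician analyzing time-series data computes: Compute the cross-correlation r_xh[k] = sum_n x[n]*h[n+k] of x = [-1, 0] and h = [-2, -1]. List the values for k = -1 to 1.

Both sequences indexed from 0 and zero outside their support.
Lags with overlap: k = -1 to 1.
  r_xh[-1] = x[1]*h[0] = 0
  r_xh[0] = x[0]*h[0] + x[1]*h[1] = 2
  r_xh[1] = x[0]*h[1] = 1
r_xh = [0, 2, 1] (for k = -1, ..., 1)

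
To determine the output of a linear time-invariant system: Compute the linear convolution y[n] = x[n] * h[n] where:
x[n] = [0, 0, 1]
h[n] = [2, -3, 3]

y[n] = sum_k x[k]*h[n-k]. Output length = len(x) + len(h) - 1 = 3 + 3 - 1 = 5.
y[0] = 0*2 = 0
y[1] = 0*2 + 0*-3 = 0
y[2] = 1*2 + 0*-3 + 0*3 = 2
y[3] = 1*-3 + 0*3 = -3
y[4] = 1*3 = 3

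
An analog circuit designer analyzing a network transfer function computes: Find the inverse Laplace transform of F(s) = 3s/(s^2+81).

Standard pair: s/(s^2+w^2) <-> cos(wt)*u(t)
With k=3, w=9: f(t) = 3*cos(9t)*u(t)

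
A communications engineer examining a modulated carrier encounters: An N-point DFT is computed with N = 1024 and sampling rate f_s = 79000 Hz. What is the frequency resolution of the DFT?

DFT frequency resolution = f_s / N
= 79000 / 1024 = 9875/128 Hz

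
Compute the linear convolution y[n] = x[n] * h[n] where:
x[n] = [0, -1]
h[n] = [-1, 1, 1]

y[n] = sum_k x[k]*h[n-k]. Output length = len(x) + len(h) - 1 = 2 + 3 - 1 = 4.
y[0] = 0*-1 = 0
y[1] = -1*-1 + 0*1 = 1
y[2] = -1*1 + 0*1 = -1
y[3] = -1*1 = -1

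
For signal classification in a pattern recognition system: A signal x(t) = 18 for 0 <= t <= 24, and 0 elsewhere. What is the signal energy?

Energy = integral of |x(t)|^2 dt over the signal duration
= 18^2 * 24 = 324 * 24 = 7776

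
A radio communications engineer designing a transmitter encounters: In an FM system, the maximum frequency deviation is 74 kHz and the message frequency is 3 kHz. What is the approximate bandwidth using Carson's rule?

Carson's rule: BW = 2*(delta_f + f_m)
= 2*(74 + 3) kHz = 154 kHz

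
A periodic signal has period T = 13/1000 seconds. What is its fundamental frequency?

The fundamental frequency is the reciprocal of the period.
f = 1/T = 1/(13/1000) = 1000/13 Hz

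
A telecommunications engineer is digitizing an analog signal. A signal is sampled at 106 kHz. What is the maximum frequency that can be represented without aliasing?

The maximum frequency that can be represented without aliasing
is the Nyquist frequency: f_max = f_s / 2 = 106 kHz / 2 = 53 kHz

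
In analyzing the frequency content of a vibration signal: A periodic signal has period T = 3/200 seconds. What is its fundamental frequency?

The fundamental frequency is the reciprocal of the period.
f = 1/T = 1/(3/200) = 200/3 Hz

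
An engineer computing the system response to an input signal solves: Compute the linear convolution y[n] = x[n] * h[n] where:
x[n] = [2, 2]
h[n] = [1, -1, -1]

y[n] = sum_k x[k]*h[n-k]. Output length = len(x) + len(h) - 1 = 2 + 3 - 1 = 4.
y[0] = 2*1 = 2
y[1] = 2*1 + 2*-1 = 0
y[2] = 2*-1 + 2*-1 = -4
y[3] = 2*-1 = -2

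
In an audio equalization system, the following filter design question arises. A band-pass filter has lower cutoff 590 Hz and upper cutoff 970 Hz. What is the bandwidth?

Bandwidth = f_high - f_low
= 970 Hz - 590 Hz = 380 Hz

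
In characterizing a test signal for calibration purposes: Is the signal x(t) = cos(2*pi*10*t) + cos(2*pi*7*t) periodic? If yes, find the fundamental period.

f1 = 10 Hz, f2 = 7 Hz
Period T1 = 1/10, T2 = 1/7
Ratio T1/T2 = 7/10, which is rational.
The signal is periodic with fundamental period T = 1/GCD(10,7) = 1 s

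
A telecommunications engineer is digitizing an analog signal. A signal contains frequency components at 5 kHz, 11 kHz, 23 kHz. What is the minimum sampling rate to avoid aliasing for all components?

The highest frequency component is f_max = 23 kHz.
Nyquist rate = 2 * f_max = 2 * 23 kHz = 46 kHz.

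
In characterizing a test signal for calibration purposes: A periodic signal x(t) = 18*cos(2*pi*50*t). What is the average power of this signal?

Average power of A*cos(wt) is A^2/2.
P = 18^2 / 2 = 324/2 = 162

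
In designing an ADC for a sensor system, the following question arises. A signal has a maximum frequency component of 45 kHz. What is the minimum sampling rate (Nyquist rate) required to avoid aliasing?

By the Nyquist-Shannon sampling theorem,
the minimum sampling rate (Nyquist rate) must be at least 2 * f_max.
Nyquist rate = 2 * 45 kHz = 90 kHz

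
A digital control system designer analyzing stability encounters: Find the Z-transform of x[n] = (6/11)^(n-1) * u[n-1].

Time-shifting property: if X(z) = Z{x[n]}, then Z{x[n-d]} = z^(-d) * X(z)
X(z) = z/(z - 6/11) for x[n] = (6/11)^n * u[n]
Z{x[n-1]} = z^(-1) * z/(z - 6/11) = 1/(z - 6/11)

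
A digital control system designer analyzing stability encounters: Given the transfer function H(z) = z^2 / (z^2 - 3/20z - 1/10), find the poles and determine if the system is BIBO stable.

Poles are roots of the denominator: z^2 - 3/20z - 1/10 = 0.
Quadratic formula: z = [-(-3/20) +/- sqrt((-3/20)^2 - 4*(-1/10))] / 2
Discriminant = 9/400 + 2/5 = 169/400; sqrt = 13/20.
z = (3/20 +/- 13/20) / 2 => z = 2/5 or z = -1/4.
|p1| = 2/5, |p2| = 1/4.
For BIBO stability, all poles must lie inside the unit circle (|p| < 1).
System is STABLE since both |p| < 1.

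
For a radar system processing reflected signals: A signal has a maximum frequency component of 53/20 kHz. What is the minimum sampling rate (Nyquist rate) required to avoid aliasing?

By the Nyquist-Shannon sampling theorem,
the minimum sampling rate (Nyquist rate) must be at least 2 * f_max.
Nyquist rate = 2 * 53/20 kHz = 53/10 kHz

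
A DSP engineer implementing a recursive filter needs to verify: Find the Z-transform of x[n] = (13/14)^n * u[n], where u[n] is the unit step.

The Z-transform of a^n * u[n] is z/(z-a) for |z| > |a|.
Here a = 13/14, so X(z) = z/(z - (13/14)) = 14z/(14z - 13)
ROC: |z| > 13/14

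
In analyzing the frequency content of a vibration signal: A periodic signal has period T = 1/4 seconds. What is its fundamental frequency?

The fundamental frequency is the reciprocal of the period.
f = 1/T = 1/(1/4) = 4 Hz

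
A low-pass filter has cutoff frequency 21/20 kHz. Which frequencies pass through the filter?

A low-pass filter passes all frequencies below the cutoff frequency 21/20 kHz and attenuates higher frequencies.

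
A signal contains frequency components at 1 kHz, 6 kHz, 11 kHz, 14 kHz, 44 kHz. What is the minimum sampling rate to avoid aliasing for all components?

The highest frequency component is f_max = 44 kHz.
Nyquist rate = 2 * f_max = 2 * 44 kHz = 88 kHz.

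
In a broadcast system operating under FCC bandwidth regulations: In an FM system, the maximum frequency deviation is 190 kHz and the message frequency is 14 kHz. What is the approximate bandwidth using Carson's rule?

Carson's rule: BW = 2*(delta_f + f_m)
= 2*(190 + 14) kHz = 408 kHz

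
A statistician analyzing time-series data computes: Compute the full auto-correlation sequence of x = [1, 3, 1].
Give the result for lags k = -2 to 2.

r_xx[k] = sum_m x[m]*x[m+k], indexed from 0, for k = -2 to 2:
  r_xx[-2] = x[2]*x[0] = 1
  r_xx[-1] = x[1]*x[0] + x[2]*x[1] = 6
  r_xx[0] = x[0]*x[0] + x[1]*x[1] + x[2]*x[2] = 11
  r_xx[1] = x[0]*x[1] + x[1]*x[2] = 6
  r_xx[2] = x[0]*x[2] = 1
r_xx = [1, 6, 11, 6, 1]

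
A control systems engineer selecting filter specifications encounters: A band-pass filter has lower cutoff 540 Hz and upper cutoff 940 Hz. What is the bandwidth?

Bandwidth = f_high - f_low
= 940 Hz - 540 Hz = 400 Hz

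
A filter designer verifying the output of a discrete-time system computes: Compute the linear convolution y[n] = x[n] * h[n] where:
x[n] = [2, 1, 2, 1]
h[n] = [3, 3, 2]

y[n] = sum_k x[k]*h[n-k]. Output length = len(x) + len(h) - 1 = 4 + 3 - 1 = 6.
y[0] = 2*3 = 6
y[1] = 1*3 + 2*3 = 9
y[2] = 2*3 + 1*3 + 2*2 = 13
y[3] = 1*3 + 2*3 + 1*2 = 11
y[4] = 1*3 + 2*2 = 7
y[5] = 1*2 = 2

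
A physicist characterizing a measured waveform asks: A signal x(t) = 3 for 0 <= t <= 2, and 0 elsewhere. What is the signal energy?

Energy = integral of |x(t)|^2 dt over the signal duration
= 3^2 * 2 = 9 * 2 = 18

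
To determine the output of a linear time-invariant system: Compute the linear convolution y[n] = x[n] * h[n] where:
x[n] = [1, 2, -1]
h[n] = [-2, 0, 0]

y[n] = sum_k x[k]*h[n-k]. Output length = len(x) + len(h) - 1 = 3 + 3 - 1 = 5.
y[0] = 1*-2 = -2
y[1] = 2*-2 + 1*0 = -4
y[2] = -1*-2 + 2*0 + 1*0 = 2
y[3] = -1*0 + 2*0 = 0
y[4] = -1*0 = 0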